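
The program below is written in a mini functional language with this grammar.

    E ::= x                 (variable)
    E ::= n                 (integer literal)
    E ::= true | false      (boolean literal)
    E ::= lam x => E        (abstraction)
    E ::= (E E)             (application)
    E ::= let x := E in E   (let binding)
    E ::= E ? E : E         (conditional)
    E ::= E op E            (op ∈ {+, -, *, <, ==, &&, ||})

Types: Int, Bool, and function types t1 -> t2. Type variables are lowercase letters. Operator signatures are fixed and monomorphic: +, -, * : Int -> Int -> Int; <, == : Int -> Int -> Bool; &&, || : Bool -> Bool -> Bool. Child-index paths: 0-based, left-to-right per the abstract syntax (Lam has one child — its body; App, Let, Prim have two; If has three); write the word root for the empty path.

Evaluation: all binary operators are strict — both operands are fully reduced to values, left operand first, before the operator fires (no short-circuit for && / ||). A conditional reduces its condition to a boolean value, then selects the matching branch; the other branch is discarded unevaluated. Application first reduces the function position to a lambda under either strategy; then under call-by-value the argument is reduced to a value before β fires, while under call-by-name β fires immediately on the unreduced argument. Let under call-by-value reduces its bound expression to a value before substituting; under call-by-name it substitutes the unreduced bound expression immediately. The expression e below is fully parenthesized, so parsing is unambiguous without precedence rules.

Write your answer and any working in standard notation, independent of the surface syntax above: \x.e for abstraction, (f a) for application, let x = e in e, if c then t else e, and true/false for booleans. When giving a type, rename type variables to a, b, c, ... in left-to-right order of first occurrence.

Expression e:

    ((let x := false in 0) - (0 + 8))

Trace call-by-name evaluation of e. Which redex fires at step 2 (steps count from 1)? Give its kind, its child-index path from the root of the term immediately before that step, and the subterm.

Working:
step 0: ((let x = false in 0) - (0 + 8))
step 1: [let@0] (0 - (0 + 8))
step 2: [delta@1] (0 - 8)

Answer: delta at 1 : (0 + 8)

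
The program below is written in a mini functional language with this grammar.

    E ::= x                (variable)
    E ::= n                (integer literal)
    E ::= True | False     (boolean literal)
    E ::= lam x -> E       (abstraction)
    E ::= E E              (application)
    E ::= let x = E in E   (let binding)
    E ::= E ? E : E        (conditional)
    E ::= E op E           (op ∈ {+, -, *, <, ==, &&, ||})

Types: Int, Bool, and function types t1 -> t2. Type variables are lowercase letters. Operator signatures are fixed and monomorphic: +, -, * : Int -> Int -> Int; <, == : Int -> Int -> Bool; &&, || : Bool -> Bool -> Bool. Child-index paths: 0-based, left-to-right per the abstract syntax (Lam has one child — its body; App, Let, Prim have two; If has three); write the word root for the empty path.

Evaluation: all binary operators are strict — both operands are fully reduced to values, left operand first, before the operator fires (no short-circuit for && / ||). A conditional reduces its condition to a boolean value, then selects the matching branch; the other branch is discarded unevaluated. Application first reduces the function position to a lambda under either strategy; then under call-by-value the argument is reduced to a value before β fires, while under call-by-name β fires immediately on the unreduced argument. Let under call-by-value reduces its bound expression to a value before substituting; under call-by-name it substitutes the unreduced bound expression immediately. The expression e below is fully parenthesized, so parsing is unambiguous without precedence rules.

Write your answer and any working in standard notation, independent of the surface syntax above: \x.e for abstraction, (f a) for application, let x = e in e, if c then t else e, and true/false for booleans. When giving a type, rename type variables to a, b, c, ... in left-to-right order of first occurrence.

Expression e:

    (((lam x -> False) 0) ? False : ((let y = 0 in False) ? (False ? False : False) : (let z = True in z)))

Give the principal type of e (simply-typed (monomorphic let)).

Trace:
\x._ : a -> Bool
  unify a -> Bool ~ Int -> b
  unify a ~ Int
  unify Bool ~ b
_ _ : Bool
  unify Bool ~ Bool
let y : Int
  unify Bool ~ Bool
  unify Bool ~ Bool
  unify Bool ~ Bool
let z : Bool
z : Bool
  unify Bool ~ Bool
  unify Bool ~ Bool

Answer: Bool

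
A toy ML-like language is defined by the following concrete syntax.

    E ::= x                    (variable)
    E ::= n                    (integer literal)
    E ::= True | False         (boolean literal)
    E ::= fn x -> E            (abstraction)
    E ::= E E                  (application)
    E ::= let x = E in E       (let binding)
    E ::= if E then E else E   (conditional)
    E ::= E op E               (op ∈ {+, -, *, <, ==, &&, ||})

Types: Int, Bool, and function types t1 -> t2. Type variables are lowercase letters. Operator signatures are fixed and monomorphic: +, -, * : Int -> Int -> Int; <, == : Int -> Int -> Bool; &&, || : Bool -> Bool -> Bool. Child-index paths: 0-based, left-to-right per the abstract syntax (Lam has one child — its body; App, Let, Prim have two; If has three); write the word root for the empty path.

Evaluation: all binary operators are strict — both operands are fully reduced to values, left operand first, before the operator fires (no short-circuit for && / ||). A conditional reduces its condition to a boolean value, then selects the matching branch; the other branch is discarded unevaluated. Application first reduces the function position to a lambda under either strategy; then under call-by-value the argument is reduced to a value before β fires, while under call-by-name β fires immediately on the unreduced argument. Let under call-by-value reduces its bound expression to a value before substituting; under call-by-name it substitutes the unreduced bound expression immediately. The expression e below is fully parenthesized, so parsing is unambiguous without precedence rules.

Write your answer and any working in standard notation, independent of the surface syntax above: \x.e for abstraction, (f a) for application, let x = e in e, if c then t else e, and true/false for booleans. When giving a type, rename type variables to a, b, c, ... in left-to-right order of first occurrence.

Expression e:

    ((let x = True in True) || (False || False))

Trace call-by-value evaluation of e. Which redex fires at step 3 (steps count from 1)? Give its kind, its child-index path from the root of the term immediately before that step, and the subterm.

Derivation:
step 0: ((let x = true in true) || (false || false))
step 1: [let@0] (true || (false || false))
step 2: [delta@1] (true || false)
step 3: [delta@root] true

Answer: delta at root : (true || false)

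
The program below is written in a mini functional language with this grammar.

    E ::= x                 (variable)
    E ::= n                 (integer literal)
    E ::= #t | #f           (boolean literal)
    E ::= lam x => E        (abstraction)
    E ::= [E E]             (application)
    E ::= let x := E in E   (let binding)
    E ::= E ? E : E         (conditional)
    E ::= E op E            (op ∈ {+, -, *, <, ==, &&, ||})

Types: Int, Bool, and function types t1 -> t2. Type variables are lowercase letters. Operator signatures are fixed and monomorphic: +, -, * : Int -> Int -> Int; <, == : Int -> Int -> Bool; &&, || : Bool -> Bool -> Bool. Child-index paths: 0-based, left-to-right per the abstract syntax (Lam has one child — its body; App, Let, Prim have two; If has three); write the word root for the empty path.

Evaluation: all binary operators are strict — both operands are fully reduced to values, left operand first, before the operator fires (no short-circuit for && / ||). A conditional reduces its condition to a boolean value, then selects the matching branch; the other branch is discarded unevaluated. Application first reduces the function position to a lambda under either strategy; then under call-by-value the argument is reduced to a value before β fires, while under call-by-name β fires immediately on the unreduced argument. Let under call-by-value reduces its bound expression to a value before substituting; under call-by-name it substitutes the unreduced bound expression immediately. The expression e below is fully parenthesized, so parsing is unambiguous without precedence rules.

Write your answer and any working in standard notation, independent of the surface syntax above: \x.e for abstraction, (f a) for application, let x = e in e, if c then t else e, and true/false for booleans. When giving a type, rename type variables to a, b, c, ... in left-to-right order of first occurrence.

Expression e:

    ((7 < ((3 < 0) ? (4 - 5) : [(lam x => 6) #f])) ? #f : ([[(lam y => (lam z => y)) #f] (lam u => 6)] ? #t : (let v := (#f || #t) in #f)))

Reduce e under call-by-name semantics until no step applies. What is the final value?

Answer: false

Trace:
step 0: (if (7 < (if (3 < 0) then (4 - 5) else ((\x.6) false))) then false else (if (((\y.(\z.y)) false) (\u.6)) then true else (let v = (false || true) in false)))
step 1: [delta@0.1.0] (if (7 < (if false then (4 - 5) else ((\x.6) false))) then false else (if (((\y.(\z.y)) false) (\u.6)) then true else (let v = (false || true) in false)))
step 2: [if@0.1] (if (7 < ((\x.6) false)) then false else (if (((\y.(\z.y)) false) (\u.6)) then true else (let v = (false || true) in false)))
step 3: [beta@0.1] (if (7 < 6) then false else (if (((\y.(\z.y)) false) (\u.6)) then true else (let v = (false || true) in false)))
step 4: [delta@0] (if false then false else (if (((\y.(\z.y)) false) (\u.6)) then true else (let v = (false || true) in false)))
step 5: [if@root] (if (((\y.(\z.y)) false) (\u.6)) then true else (let v = (false || true) in false))
step 6: [beta@0.0] (if ((\z.false) (\u.6)) then true else (let v = (false || true) in false))
step 7: [beta@0] (if false then true else (let v = (false || true) in false))
step 8: [if@root] (let v = (false || true) in false)
step 9: [let@root] false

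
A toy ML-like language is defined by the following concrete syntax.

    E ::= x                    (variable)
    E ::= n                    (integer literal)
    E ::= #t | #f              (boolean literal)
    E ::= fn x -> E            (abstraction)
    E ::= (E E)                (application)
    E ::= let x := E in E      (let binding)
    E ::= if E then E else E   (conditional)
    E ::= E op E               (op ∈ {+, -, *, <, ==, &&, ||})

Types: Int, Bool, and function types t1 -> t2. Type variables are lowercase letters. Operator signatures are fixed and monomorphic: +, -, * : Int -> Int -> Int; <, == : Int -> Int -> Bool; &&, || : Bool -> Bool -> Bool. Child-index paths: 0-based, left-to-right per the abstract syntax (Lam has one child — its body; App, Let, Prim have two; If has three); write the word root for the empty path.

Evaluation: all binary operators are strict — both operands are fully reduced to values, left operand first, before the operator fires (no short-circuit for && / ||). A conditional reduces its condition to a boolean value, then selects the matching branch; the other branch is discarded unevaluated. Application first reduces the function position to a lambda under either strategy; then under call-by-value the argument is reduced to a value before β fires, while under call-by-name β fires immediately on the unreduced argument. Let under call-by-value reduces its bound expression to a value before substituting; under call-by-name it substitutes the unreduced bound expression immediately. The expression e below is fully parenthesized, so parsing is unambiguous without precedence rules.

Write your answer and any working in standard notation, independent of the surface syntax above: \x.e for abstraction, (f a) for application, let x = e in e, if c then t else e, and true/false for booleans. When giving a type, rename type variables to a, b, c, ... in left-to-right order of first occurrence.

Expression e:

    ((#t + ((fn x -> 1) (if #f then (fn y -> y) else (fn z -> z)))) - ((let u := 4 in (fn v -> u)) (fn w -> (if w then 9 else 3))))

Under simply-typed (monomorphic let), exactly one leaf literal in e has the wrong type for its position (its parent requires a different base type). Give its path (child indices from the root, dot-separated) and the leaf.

Answer: 0.0 : true

Working:
  unify Bool ~ Int
  FAIL: mismatch Bool ~ Int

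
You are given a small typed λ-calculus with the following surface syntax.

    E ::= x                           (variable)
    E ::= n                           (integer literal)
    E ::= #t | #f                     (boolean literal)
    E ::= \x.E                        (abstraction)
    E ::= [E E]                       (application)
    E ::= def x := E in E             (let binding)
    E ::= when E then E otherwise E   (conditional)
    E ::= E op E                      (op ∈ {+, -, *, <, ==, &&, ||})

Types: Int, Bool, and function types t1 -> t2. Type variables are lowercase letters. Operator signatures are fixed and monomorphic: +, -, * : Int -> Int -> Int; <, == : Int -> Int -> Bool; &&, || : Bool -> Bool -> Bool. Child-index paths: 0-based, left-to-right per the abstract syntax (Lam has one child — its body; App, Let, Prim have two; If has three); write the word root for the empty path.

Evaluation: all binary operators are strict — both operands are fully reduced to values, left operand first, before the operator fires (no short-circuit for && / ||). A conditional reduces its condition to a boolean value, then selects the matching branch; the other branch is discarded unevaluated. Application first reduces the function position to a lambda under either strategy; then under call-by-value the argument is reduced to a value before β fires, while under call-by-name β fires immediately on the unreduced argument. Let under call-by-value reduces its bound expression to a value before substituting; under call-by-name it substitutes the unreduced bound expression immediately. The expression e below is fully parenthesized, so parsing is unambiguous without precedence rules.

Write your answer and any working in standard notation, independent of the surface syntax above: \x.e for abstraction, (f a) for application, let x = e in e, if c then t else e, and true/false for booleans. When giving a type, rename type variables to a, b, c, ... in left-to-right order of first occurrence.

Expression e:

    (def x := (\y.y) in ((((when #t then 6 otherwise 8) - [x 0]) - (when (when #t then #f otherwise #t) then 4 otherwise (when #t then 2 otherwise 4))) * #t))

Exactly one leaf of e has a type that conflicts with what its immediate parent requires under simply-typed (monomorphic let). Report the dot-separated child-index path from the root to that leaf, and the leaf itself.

Derivation:
y : a
\y._ : a -> a
let x : a -> a
  unify Bool ~ Bool
  unify Int ~ Int
  unify Int ~ Int
x : a -> a
  unify a -> a ~ Int -> b
  unify a ~ Int
  unify Int ~ b
_ _ : Int
  unify Int ~ Int
  unify Int ~ Int
  unify Bool ~ Bool
  unify Bool ~ Bool
  unify Bool ~ Bool
  unify Bool ~ Bool
  unify Int ~ Int
  unify Int ~ Int
  unify Int ~ Int
  unify Int ~ Int
  unify Bool ~ Int
  FAIL: mismatch Bool ~ Int

Answer: 1.1 : true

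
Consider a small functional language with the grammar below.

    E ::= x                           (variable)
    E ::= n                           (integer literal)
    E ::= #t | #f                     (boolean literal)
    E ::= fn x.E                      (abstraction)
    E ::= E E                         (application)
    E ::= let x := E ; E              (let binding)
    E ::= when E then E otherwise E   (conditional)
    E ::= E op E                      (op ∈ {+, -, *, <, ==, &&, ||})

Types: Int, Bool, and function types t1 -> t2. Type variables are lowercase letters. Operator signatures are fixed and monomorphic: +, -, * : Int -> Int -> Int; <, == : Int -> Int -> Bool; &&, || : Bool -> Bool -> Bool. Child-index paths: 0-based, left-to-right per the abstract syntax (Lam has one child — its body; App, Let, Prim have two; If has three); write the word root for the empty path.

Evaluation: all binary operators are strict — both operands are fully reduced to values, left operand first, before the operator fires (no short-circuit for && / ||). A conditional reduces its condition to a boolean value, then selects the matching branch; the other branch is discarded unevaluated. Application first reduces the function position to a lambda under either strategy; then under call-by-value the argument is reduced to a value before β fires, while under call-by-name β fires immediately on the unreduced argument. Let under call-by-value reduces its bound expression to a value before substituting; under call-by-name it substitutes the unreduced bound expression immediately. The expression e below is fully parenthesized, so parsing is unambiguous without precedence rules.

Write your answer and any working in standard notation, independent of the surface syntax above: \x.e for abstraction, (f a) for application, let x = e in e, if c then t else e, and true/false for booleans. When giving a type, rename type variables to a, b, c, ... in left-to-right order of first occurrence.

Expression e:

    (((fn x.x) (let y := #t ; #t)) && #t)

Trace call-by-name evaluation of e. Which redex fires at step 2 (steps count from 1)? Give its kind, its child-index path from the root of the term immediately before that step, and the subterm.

Answer: let at 0 : (let y = true in true)

Derivation:
step 0: (((\x.x) (let y = true in true)) && true)
step 1: [beta@0] ((let y = true in true) && true)
step 2: [let@0] (true && true)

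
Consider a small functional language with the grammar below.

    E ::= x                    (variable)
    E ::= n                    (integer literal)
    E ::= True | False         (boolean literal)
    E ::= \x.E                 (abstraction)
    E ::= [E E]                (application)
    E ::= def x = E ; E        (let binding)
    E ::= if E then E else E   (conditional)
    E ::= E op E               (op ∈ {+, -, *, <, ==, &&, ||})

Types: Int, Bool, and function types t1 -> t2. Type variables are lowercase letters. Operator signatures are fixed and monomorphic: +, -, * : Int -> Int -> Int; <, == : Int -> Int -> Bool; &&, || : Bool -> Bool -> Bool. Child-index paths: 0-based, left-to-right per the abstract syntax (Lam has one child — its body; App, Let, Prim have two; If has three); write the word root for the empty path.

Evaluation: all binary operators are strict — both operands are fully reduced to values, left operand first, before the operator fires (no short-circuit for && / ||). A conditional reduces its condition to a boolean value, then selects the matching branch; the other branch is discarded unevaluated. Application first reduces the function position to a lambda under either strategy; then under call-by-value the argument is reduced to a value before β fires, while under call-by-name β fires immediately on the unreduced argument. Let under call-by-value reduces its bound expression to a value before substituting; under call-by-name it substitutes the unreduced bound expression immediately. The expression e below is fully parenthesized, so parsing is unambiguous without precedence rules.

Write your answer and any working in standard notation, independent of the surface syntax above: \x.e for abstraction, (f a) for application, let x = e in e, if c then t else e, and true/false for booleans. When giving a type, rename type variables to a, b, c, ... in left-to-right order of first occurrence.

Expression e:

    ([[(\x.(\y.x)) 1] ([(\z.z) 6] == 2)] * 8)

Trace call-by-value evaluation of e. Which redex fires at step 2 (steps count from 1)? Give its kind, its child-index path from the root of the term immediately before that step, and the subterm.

Working:
step 0: ((((\x.(\y.x)) 1) (((\z.z) 6) == 2)) * 8)
step 1: [beta@0.0] (((\y.1) (((\z.z) 6) == 2)) * 8)
step 2: [beta@0.1.0] (((\y.1) (6 == 2)) * 8)

Answer: beta at 0.1.0 : ((\z.z) 6)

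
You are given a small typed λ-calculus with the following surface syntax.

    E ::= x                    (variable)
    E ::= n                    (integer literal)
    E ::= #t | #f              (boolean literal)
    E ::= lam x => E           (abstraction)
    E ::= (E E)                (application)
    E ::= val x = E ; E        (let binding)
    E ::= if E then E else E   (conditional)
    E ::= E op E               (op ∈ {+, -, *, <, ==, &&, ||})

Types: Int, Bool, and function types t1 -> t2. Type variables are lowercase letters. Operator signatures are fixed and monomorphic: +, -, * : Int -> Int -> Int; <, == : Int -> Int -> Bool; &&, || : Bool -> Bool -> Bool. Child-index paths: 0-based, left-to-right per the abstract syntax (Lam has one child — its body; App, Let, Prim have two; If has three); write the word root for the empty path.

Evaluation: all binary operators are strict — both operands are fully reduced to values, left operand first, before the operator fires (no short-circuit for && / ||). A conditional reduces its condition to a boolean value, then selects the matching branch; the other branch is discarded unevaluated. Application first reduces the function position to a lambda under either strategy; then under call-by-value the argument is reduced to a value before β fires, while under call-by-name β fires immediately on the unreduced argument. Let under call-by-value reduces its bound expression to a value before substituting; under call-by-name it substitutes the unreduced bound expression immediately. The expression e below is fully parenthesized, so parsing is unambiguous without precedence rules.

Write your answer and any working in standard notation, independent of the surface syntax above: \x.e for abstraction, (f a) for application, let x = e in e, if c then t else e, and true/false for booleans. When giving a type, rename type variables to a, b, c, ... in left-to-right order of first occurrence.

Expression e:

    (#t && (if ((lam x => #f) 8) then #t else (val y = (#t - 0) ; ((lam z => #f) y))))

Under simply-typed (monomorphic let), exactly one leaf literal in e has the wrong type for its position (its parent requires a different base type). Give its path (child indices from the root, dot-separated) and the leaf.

Answer: 1.2.0.0 : true

Trace:
  unify Bool ~ Bool
\x._ : a -> Bool
  unify a -> Bool ~ Int -> b
  unify a ~ Int
  unify Bool ~ b
_ _ : Bool
  unify Bool ~ Bool
  unify Bool ~ Int
  FAIL: mismatch Bool ~ Int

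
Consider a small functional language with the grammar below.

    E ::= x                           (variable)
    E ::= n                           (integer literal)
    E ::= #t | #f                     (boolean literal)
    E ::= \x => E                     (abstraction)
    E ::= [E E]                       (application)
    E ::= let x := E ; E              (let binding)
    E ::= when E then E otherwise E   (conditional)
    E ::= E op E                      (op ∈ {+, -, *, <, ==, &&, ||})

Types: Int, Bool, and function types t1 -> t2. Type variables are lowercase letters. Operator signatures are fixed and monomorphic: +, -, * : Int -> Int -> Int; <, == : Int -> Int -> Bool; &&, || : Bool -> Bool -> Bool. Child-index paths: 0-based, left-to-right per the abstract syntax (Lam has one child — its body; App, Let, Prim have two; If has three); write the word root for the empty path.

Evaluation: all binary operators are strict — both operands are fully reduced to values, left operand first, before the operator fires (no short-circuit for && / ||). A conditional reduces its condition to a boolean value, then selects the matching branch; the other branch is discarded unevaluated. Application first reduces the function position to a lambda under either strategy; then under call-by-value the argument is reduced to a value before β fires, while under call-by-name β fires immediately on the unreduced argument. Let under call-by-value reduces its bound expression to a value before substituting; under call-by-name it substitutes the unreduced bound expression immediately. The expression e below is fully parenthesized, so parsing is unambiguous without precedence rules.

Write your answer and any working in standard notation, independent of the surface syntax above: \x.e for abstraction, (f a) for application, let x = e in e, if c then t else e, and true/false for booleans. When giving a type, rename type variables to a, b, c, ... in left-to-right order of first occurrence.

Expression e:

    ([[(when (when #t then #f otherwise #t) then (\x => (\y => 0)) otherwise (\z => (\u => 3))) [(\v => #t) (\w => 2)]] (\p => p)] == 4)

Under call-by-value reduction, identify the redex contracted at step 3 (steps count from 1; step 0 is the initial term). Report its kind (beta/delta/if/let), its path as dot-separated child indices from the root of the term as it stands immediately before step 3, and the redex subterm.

Derivation:
step 0: ((((if (if true then false else true) then (\x.(\y.0)) else (\z.(\u.3))) ((\v.true) (\w.2))) (\p.p)) == 4)
step 1: [if@0.0.0.0] ((((if false then (\x.(\y.0)) else (\z.(\u.3))) ((\v.true) (\w.2))) (\p.p)) == 4)
step 2: [if@0.0.0] ((((\z.(\u.3)) ((\v.true) (\w.2))) (\p.p)) == 4)
step 3: [beta@0.0.1] ((((\z.(\u.3)) true) (\p.p)) == 4)

Answer: beta at 0.0.1 : ((\v.true) (\w.2))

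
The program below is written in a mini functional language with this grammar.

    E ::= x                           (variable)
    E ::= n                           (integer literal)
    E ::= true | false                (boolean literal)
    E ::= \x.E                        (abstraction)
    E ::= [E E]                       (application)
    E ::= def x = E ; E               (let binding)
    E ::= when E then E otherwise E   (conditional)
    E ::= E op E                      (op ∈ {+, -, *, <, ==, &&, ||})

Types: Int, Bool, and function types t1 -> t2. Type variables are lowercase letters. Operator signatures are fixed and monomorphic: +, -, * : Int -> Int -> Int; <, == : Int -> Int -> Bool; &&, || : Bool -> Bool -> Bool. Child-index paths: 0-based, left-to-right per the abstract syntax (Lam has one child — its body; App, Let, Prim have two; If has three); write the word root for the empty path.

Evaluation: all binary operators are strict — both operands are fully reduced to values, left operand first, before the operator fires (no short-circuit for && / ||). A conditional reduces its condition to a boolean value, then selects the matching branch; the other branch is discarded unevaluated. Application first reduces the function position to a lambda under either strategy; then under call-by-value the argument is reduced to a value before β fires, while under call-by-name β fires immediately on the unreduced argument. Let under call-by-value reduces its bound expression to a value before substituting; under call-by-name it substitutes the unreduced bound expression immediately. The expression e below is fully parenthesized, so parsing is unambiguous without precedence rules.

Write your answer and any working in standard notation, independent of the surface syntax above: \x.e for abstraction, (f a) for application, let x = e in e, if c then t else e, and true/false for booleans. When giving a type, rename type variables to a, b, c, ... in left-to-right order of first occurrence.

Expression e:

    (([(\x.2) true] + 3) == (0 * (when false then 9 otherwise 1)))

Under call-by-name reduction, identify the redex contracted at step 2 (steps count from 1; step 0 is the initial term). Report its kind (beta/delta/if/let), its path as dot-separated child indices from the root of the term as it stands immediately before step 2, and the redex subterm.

Trace:
step 0: ((((\x.2) true) + 3) == (0 * (if false then 9 else 1)))
step 1: [beta@0.0] ((2 + 3) == (0 * (if false then 9 else 1)))
step 2: [delta@0] (5 == (0 * (if false then 9 else 1)))

Answer: delta at 0 : (2 + 3)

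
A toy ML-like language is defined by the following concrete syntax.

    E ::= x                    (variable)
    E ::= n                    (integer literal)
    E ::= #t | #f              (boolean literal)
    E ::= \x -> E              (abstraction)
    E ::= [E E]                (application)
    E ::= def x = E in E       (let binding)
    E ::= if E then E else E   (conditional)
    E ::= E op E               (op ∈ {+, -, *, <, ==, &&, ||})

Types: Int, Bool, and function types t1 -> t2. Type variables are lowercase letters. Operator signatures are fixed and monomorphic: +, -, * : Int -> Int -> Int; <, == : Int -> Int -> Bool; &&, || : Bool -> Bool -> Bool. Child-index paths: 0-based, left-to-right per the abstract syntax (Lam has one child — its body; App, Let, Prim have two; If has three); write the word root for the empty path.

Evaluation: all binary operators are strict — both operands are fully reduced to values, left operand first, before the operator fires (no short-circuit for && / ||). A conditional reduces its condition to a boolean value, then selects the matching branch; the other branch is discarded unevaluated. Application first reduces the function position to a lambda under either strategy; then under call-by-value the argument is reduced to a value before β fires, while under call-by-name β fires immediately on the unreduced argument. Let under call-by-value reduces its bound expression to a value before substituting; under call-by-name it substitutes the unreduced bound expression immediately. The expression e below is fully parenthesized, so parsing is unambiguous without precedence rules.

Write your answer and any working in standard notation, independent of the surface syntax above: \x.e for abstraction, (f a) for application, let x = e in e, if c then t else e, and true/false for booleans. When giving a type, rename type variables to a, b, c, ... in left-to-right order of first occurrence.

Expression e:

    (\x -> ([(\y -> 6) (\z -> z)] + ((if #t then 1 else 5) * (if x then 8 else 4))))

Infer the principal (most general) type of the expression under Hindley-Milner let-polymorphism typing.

Derivation:
\y._ : b -> Int
z : c
\z._ : c -> c
  unify b -> Int ~ (c -> c) -> d
  unify b ~ c -> c
  unify Int ~ d
_ _ : Int
  unify Int ~ Int
  unify Bool ~ Bool
  unify Int ~ Int
  unify Int ~ Int
x : a
  unify a ~ Bool
  unify Int ~ Int
  unify Int ~ Int
  unify Int ~ Int
\x._ : Bool -> Int

Answer: Bool -> Int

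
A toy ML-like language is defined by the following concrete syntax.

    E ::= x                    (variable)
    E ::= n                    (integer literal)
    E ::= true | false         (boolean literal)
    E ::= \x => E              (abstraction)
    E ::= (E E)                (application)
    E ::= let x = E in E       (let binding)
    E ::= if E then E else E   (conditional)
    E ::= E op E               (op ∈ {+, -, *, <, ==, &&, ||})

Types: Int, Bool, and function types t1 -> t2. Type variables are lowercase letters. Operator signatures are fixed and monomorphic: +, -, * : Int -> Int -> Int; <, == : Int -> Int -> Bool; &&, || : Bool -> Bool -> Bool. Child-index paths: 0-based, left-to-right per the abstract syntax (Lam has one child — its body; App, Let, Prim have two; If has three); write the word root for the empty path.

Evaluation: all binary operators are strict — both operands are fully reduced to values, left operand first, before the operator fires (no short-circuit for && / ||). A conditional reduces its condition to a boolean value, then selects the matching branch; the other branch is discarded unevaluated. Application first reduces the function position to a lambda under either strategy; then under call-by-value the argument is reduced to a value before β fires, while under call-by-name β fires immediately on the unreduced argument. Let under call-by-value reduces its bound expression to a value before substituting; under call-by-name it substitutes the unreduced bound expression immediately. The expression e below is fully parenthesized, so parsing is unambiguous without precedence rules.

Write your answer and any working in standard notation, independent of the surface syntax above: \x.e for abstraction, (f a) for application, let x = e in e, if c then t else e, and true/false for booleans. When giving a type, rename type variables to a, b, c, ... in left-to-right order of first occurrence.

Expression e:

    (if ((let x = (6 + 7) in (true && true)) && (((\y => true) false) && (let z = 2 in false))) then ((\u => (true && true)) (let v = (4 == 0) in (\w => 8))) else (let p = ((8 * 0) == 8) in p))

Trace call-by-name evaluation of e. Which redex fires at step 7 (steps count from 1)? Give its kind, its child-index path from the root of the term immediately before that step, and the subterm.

Trace:
step 0: (if ((let x = (6 + 7) in (true && true)) && (((\y.true) false) && (let z = 2 in false))) then ((\u.(true && true)) (let v = (4 == 0) in (\w.8))) else (let p = ((8 * 0) == 8) in p))
step 1: [let@0.0] (if ((true && true) && (((\y.true) false) && (let z = 2 in false))) then ((\u.(true && true)) (let v = (4 == 0) in (\w.8))) else (let p = ((8 * 0) == 8) in p))
step 2: [delta@0.0] (if (true && (((\y.true) false) && (let z = 2 in false))) then ((\u.(true && true)) (let v = (4 == 0) in (\w.8))) else (let p = ((8 * 0) == 8) in p))
step 3: [beta@0.1.0] (if (true && (true && (let z = 2 in false))) then ((\u.(true && true)) (let v = (4 == 0) in (\w.8))) else (let p = ((8 * 0) == 8) in p))
step 4: [let@0.1.1] (if (true && (true && false)) then ((\u.(true && true)) (let v = (4 == 0) in (\w.8))) else (let p = ((8 * 0) == 8) in p))
step 5: [delta@0.1] (if (true && false) then ((\u.(true && true)) (let v = (4 == 0) in (\w.8))) else (let p = ((8 * 0) == 8) in p))
step 6: [delta@0] (if false then ((\u.(true && true)) (let v = (4 == 0) in (\w.8))) else (let p = ((8 * 0) == 8) in p))
step 7: [if@root] (let p = ((8 * 0) == 8) in p)

Answer: if at root : (if false then ((\u.(true && true)) (let v = (4 == 0) in (\w.8))) else (let p = ((8 * 0) == 8) in p))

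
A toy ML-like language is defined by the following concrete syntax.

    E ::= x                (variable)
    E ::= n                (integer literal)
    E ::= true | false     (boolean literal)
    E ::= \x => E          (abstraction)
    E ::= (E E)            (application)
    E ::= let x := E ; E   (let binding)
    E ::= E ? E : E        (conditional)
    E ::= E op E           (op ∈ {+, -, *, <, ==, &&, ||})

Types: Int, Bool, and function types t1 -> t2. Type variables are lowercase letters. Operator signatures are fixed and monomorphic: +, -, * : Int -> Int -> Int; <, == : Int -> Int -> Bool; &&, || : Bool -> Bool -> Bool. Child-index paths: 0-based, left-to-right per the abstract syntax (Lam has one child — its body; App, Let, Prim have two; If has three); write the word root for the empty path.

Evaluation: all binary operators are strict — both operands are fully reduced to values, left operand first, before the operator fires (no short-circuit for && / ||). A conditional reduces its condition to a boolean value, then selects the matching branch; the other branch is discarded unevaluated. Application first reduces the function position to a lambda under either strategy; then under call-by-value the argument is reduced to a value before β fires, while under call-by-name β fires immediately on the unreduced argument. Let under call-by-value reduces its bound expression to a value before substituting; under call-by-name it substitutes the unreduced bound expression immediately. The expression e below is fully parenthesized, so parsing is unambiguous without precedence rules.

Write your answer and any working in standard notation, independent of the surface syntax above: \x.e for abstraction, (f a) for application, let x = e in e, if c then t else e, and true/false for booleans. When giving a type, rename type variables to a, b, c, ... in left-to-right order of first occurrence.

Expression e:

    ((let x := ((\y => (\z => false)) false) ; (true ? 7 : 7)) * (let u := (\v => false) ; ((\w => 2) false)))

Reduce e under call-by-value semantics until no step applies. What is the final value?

Derivation:
step 0: ((let x = ((\y.(\z.false)) false) in (if true then 7 else 7)) * (let u = (\v.false) in ((\w.2) false)))
step 1: [beta@0.0] ((let x = (\z.false) in (if true then 7 else 7)) * (let u = (\v.false) in ((\w.2) false)))
step 2: [let@0] ((if true then 7 else 7) * (let u = (\v.false) in ((\w.2) false)))
step 3: [if@0] (7 * (let u = (\v.false) in ((\w.2) false)))
step 4: [let@1] (7 * ((\w.2) false))
step 5: [beta@1] (7 * 2)
step 6: [delta@root] 14

Answer: 14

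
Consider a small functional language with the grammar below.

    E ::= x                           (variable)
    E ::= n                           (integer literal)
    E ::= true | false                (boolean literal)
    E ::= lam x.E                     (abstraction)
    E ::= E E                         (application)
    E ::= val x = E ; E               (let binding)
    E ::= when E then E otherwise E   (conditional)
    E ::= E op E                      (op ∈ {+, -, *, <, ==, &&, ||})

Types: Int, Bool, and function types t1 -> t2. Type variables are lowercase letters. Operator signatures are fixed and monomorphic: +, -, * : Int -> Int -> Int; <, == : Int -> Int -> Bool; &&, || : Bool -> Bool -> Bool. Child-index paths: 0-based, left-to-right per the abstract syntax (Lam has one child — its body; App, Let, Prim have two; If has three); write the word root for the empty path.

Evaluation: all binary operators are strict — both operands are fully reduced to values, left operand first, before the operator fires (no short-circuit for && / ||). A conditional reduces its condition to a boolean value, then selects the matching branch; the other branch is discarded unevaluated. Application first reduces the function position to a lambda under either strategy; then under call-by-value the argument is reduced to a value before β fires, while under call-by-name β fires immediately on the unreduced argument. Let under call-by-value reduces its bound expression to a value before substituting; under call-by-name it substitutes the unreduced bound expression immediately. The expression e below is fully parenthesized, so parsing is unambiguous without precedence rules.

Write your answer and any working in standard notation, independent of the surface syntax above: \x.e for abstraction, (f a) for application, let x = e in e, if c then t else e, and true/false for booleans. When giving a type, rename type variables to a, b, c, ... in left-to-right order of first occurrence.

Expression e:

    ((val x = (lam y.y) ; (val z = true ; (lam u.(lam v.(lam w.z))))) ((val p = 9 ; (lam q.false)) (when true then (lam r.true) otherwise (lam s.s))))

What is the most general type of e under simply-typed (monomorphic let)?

Trace:
y : a
\y._ : a -> a
let x : a -> a
let z : Bool
z : Bool
\w._ : d -> Bool
\v._ : c -> d -> Bool
\u._ : b -> c -> d -> Bool
let p : Int
\q._ : e -> Bool
  unify Bool ~ Bool
\r._ : f -> Bool
s : g
\s._ : g -> g
  unify f -> Bool ~ g -> g
  unify f ~ g
  unify Bool ~ g
  unify e -> Bool ~ (Bool -> Bool) -> h
  unify e ~ Bool -> Bool
  unify Bool ~ h
_ _ : Bool
  unify b -> c -> d -> Bool ~ Bool -> i
  unify b ~ Bool
  unify c -> d -> Bool ~ i
_ _ : c -> d -> Bool

Answer: a -> b -> Bool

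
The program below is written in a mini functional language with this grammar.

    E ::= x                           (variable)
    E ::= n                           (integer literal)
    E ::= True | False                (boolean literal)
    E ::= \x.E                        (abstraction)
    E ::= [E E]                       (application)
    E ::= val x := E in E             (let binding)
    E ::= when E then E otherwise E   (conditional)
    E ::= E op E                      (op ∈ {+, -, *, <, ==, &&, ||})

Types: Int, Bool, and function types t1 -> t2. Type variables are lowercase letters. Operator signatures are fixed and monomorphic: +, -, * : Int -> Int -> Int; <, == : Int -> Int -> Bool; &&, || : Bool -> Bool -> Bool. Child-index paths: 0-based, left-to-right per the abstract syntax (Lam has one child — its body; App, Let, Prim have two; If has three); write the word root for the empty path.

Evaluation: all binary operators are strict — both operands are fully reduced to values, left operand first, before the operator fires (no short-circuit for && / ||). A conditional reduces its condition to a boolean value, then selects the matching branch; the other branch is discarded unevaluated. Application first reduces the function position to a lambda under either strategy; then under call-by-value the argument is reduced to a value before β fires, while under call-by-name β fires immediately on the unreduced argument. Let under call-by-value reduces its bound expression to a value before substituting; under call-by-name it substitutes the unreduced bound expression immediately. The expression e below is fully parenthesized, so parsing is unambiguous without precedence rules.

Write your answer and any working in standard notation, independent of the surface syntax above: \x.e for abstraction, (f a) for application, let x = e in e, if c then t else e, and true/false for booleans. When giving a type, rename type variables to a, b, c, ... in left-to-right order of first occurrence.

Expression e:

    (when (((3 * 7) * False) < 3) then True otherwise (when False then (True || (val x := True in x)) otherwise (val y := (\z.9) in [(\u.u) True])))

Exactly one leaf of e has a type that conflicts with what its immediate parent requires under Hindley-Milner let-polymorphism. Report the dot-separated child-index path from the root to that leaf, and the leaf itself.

Trace:
  unify Int ~ Int
  unify Int ~ Int
  unify Int ~ Int
  unify Bool ~ Int
  FAIL: mismatch Bool ~ Int

Answer: 0.0.1 : false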